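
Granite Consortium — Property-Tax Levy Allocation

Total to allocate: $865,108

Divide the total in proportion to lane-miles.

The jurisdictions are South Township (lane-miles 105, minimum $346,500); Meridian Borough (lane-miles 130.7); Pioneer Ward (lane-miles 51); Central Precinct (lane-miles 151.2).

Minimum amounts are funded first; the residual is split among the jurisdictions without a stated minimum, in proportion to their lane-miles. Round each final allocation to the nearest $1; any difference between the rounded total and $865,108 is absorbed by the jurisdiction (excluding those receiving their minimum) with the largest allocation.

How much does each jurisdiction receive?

South Township: $346,500; Meridian Borough: $203,611; Pioneer Ward: $79,450; Central Precinct: $235,547

Fund the minimums — South Township $346,500. Residual $518,608.
Residual split over remaining lane-miles 332.9: Meridian Borough 203,610.89 → $203,611; Pioneer Ward 79,450.31 → $79,450; Central Precinct 235,546.80 → $235,547.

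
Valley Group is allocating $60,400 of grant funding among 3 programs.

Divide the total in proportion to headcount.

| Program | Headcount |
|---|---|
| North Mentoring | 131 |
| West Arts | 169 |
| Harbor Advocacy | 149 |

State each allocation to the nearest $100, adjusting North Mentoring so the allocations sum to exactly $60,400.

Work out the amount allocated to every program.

Total headcount = 449.
Pro-rata amounts: North Mentoring 131/449 × $60,400 = 17,622.27; West Arts 169/449 × $60,400 = 22,734.08; Harbor Advocacy 149/449 × $60,400 = 20,043.65.
At nearest $100: North Mentoring $17,600; West Arts $22,700; Harbor Advocacy $20,000. Sum = $60,300.
Difference $60,400 − $60,300 = +$100 applied to North Mentoring: North Mentoring becomes $17,700.

North Mentoring: $17,700; West Arts: $22,700; Harbor Advocacy: $20,000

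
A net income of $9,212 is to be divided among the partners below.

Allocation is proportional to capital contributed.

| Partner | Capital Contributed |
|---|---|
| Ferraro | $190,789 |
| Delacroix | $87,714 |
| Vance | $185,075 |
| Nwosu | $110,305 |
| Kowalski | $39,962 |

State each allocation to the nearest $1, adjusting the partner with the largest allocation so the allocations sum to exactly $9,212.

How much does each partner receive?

Ferraro: $2,864 | Delacroix: $1,316 | Vance: $2,777 | Nwosu: $1,655 | Kowalski: $600

Combined capital contributed = 613,845.
Raw shares: Ferraro 190,789/613,845 × $9,212 = 2,863.18; Delacroix 87,714/613,845 × $9,212 = 1,316.33; Vance 185,075/613,845 × $9,212 = 2,777.43; Nwosu 110,305/613,845 × $9,212 = 1,655.35; Kowalski 39,962/613,845 × $9,212 = 599.71.
After rounding ($1): Ferraro $2,863; Delacroix $1,316; Vance $2,777; Nwosu $1,655; Kowalski $600. Sum = $9,211.
Difference $9,212 − $9,211 = +$1 applied to largest allocation (Ferraro): Ferraro becomes $2,864.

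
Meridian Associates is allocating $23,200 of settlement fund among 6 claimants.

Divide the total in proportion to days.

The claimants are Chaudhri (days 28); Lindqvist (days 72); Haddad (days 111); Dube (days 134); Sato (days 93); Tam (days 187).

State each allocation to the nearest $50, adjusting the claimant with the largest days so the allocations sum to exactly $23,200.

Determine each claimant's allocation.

Sum of days: 625.
Raw shares: Chaudhri 28/625 × $23,200 = 1,039.36; Lindqvist 72/625 × $23,200 = 2,672.64; Haddad 111/625 × $23,200 = 4,120.32; Dube 134/625 × $23,200 = 4,974.08; Sato 93/625 × $23,200 = 3,452.16; Tam 187/625 × $23,200 = 6,941.44.
At nearest $50: Chaudhri $1,050; Lindqvist $2,650; Haddad $4,100; Dube $4,950; Sato $3,450; Tam $6,950. Sum = $23,150.
Difference $23,200 − $23,150 = +$50 applied to largest days (Tam): Tam becomes $7,000.

Chaudhri: $1,050 · Lindqvist: $2,650 · Haddad: $4,100 · Dube: $4,950 · Sato: $3,450 · Tam: $7,000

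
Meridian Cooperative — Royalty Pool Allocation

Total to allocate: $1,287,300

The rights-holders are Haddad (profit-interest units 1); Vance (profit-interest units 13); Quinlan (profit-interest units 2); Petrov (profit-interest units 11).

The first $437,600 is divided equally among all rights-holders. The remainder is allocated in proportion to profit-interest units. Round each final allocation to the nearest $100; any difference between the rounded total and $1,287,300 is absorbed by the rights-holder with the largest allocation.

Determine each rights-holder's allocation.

$437,600 shared equally gives $109,400 per rights-holder.
Remainder $849,700 by profit-interest units (total 27): Haddad 31,470.37 → $31,500; Vance 409,114.81 → $409,100; Quinlan 62,940.74 → $62,900; Petrov 346,174.07 → $346,200.
Totals: Haddad $109,400 + $31,500 = $140,900; Vance $109,400 + $409,100 = $518,500; Quinlan $109,400 + $62,900 = $172,300; Petrov $109,400 + $346,200 = $455,600.

Haddad: $140,900; Vance: $518,500; Quinlan: $172,300; Petrov: $455,600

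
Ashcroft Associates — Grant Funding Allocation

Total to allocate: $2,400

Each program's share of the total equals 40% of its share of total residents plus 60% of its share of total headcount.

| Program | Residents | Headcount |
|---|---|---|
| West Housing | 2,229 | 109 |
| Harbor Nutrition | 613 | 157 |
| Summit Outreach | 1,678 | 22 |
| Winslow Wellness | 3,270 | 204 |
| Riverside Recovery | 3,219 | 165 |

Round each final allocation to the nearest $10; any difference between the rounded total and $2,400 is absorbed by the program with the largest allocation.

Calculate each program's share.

West Housing: $430 | Harbor Nutrition: $400 | Summit Outreach: $190 | Winslow Wellness: $740 | Riverside Recovery: $640

Residents total 11,009; headcount total 657.
Combined weights (40% residents + 60% headcount): West Housing 0.1805; Harbor Nutrition 0.1657; Summit Outreach 0.0811; Winslow Wellness 0.3051; Riverside Recovery 0.2676.
Raw shares: West Housing 433.28; Harbor Nutrition 397.56; Summit Outreach 194.54; Winslow Wellness 732.27; Riverside Recovery 642.35.
At nearest $10: West Housing $430; Harbor Nutrition $400; Summit Outreach $190; Winslow Wellness $730; Riverside Recovery $640. Sum = $2,390.
Difference $2,400 − $2,390 = +$10 applied to largest allocation (Winslow Wellness): Winslow Wellness becomes $740.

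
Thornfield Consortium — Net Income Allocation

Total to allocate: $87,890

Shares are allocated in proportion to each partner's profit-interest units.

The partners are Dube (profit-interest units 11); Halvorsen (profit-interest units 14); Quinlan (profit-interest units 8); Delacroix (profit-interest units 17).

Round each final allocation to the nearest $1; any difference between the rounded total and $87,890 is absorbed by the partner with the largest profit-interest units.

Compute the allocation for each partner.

Profit-interest units total: 11 + 14 + 8 + 17 = 50.
Unrounded shares: Dube 19,335.80; Halvorsen 24,609.20; Quinlan 14,062.40; Delacroix 29,882.60.
After rounding ($1): Dube $19,336; Halvorsen $24,609; Quinlan $14,062; Delacroix $29,883. Sum = $87,890.
Sum already equals the total — no adjustment.

Dube: $19,336 · Halvorsen: $24,609 · Quinlan: $14,062 · Delacroix: $29,883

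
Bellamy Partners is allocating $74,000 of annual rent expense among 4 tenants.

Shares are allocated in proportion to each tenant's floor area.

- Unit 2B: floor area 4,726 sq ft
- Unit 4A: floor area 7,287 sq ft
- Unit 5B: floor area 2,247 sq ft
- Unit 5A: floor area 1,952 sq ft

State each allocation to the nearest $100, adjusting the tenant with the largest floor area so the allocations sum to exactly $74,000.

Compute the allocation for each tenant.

Floor area total: 16,212.
Raw shares: Unit 2B 4,726/16,212 × $74,000 = 21,571.92; Unit 4A 7,287/16,212 × $74,000 = 33,261.66; Unit 5B 2,247/16,212 × $74,000 = 10,256.48; Unit 5A 1,952/16,212 × $74,000 = 8,909.94.
After rounding ($100): Unit 2B $21,600; Unit 4A $33,300; Unit 5B $10,300; Unit 5A $8,900. Sum = $74,100.
Difference $74,000 − $74,100 = −$100 applied to largest floor area (Unit 4A): Unit 4A becomes $33,200.

Unit 2B: $21,600 | Unit 4A: $33,200 | Unit 5B: $10,300 | Unit 5A: $8,900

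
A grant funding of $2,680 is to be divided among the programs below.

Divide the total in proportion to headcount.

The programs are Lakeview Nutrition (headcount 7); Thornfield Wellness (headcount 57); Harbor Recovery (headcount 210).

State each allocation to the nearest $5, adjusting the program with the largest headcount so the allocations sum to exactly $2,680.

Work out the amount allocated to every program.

Headcount total: 7 + 57 + 210 = 274.
Pro-rata amounts: Lakeview Nutrition 68.47; Thornfield Wellness 557.52; Harbor Recovery 2,054.01.
At nearest $5: Lakeview Nutrition $70; Thornfield Wellness $560; Harbor Recovery $2,055. Sum = $2,685.
Difference $2,680 − $2,685 = −$5 applied to largest headcount (Harbor Recovery): Harbor Recovery becomes $2,050.

Lakeview Nutrition: $70; Thornfield Wellness: $560; Harbor Recovery: $2,050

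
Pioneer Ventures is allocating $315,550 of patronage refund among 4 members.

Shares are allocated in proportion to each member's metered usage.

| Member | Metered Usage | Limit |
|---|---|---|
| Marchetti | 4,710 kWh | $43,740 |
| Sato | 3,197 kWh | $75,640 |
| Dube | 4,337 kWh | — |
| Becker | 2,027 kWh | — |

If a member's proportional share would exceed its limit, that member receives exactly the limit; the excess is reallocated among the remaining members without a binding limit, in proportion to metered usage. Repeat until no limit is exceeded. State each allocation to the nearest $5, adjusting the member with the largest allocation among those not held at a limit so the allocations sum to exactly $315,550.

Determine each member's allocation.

Total metered usage = 14,271.
Unconstrained shares: Marchetti 104,144.10; Sato 70,689.74; Dube 95,896.60; Becker 44,819.55.
Cap binds for Marchetti ($43,740); residual $271,810 reallocated over remaining metered usage 9,561.
Cap binds for Sato ($75,640); residual $196,170 reallocated over remaining metered usage 6,364.
Redistributed shares: Dube 133,687.82 → $133,690; Becker 62,482.18 → $62,480.

Marchetti: $43,740 | Sato: $75,640 | Dube: $133,690 | Becker: $62,480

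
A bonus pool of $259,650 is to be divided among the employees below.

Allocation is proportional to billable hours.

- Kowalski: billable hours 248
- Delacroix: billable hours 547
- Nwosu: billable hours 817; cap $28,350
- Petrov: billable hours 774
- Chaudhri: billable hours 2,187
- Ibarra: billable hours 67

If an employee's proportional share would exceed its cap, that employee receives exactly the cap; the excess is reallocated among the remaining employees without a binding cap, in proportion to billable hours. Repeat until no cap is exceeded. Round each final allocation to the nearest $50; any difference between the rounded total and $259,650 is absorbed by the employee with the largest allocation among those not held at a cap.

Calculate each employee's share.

Kowalski: $15,000; Delacroix: $33,100; Nwosu: $28,350; Petrov: $46,850; Chaudhri: $132,300; Ibarra: $4,050

Total billable hours = 4,640.
Pro-rata shares before constraints: Kowalski 13,877.84; Delacroix 30,609.60; Nwosu 45,718.55; Petrov 43,312.31; Chaudhri 122,382.45; Ibarra 3,749.26.
Capped: Nwosu ($28,350); remaining pool $231,300 reallocated over remaining billable hours 3,823.
Remaining shares: Kowalski 15,004.55 → $15,000; Delacroix 33,094.72 → $33,100; Petrov 46,828.72 → $46,850; Chaudhri 132,318.36 → $132,300; Ibarra 4,053.65 → $4,050.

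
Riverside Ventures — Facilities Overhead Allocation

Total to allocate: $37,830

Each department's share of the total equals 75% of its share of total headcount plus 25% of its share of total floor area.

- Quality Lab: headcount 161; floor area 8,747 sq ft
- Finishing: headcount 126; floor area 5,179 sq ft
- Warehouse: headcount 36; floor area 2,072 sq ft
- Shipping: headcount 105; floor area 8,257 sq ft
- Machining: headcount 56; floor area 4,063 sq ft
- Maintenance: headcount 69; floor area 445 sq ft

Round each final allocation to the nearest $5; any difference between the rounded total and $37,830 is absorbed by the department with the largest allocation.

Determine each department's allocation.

Quality Lab: $11,135; Finishing: $8,170; Warehouse: $2,530; Shipping: $8,100; Machining: $4,210; Maintenance: $3,685

Headcount total 553; floor area total 28,763.
Blended shares (75% headcount + 25% floor area): Quality Lab 0.2944; Finishing 0.2159; Warehouse 0.0668; Shipping 0.2142; Machining 0.1113; Maintenance 0.0974.
Raw shares: Quality Lab 11,136.43; Finishing 8,167.52; Warehouse 2,528.32; Shipping 8,102.15; Machining 4,209.11; Maintenance 3,686.47.
After rounding ($5): Quality Lab $11,135; Finishing $8,170; Warehouse $2,530; Shipping $8,100; Machining $4,210; Maintenance $3,685. Sum = $37,830.
Rounded total matches; no reconciliation needed.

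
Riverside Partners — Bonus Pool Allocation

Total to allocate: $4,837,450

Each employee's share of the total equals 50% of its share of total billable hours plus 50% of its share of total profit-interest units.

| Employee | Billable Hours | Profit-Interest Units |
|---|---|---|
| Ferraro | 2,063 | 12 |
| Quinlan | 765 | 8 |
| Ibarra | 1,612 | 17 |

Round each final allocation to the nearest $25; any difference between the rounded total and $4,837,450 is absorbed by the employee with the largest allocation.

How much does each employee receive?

Billable hours total 4,440; profit-interest units total 37.
Composite weights (50% billable hours + 50% profit-interest units): Ferraro 0.3945; Quinlan 0.1943; Ibarra 0.4113.
Unrounded shares: Ferraro 1,908,286.86; Quinlan 939,707.35; Ibarra 1,989,455.79.
Rounded to nearest $25: Ferraro $1,908,275; Quinlan $939,700; Ibarra $1,989,450. Sum = $4,837,425.
Difference $4,837,450 − $4,837,425 = +$25 applied to largest allocation (Ibarra): Ibarra becomes $1,989,475.

Ferraro: $1,908,275 | Quinlan: $939,700 | Ibarra: $1,989,475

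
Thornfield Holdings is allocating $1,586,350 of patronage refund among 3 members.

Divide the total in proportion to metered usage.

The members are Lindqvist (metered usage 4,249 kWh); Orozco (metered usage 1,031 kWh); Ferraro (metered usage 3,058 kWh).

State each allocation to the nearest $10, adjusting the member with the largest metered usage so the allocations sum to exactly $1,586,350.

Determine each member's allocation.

Total metered usage = 4,249 + 1,031 + 3,058 = 8,338.
Raw shares: Lindqvist 808,395.44; Orozco 196,153.38; Ferraro 581,801.19.
After rounding ($10): Lindqvist $808,400; Orozco $196,150; Ferraro $581,800. Sum = $1,586,350.
Rounded total matches; no reconciliation needed.

Lindqvist: $808,400 | Orozco: $196,150 | Ferraro: $581,800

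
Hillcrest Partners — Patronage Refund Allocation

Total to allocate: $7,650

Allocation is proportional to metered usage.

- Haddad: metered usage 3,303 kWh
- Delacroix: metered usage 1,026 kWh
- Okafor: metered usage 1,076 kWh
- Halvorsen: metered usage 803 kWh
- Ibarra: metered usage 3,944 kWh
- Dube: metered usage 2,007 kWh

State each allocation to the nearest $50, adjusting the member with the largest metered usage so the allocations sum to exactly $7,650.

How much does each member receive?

Haddad: $2,100 · Delacroix: $650 · Okafor: $700 · Halvorsen: $500 · Ibarra: $2,450 · Dube: $1,250

Metered usage total: 12,159.
Raw shares: Haddad 3,303/12,159 × $7,650 = 2,078.13; Delacroix 1,026/12,159 × $7,650 = 645.52; Okafor 1,076/12,159 × $7,650 = 676.98; Halvorsen 803/12,159 × $7,650 = 505.22; Ibarra 3,944/12,159 × $7,650 = 2,481.42; Dube 2,007/12,159 × $7,650 = 1,262.73.
Rounded to nearest $50: Haddad $2,100; Delacroix $650; Okafor $700; Halvorsen $500; Ibarra $2,500; Dube $1,250. Sum = $7,700.
Difference $7,650 − $7,700 = −$50 applied to largest metered usage (Ibarra): Ibarra becomes $2,450.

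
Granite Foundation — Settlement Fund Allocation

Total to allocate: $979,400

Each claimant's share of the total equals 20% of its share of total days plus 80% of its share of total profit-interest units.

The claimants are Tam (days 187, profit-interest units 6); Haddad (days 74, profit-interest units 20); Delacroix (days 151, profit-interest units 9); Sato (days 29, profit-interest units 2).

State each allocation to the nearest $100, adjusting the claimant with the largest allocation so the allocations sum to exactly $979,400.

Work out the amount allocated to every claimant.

Totals — days 441, profit-interest units 37.
Blended shares (20% days + 80% profit-interest units): Tam 0.2145; Haddad 0.4660; Delacroix 0.2631; Sato 0.0564.
Unrounded shares: Tam 210,117.52; Haddad 456,393.08; Delacroix 257,655.97; Sato 55,233.43.
Rounded to nearest $100: Tam $210,100; Haddad $456,400; Delacroix $257,700; Sato $55,200. Sum = $979,400.
No rounding difference to absorb.

Tam: $210,100 | Haddad: $456,400 | Delacroix: $257,700 | Sato: $55,200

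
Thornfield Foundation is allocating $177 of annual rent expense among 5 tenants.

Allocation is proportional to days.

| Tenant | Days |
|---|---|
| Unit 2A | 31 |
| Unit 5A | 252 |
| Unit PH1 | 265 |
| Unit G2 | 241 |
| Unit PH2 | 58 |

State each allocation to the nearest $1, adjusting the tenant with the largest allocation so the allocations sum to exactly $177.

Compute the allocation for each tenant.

Sum of days: 847.
Pro-rata amounts: Unit 2A 31/847 × $177 = 6.48; Unit 5A 252/847 × $177 = 52.66; Unit PH1 265/847 × $177 = 55.38; Unit G2 241/847 × $177 = 50.36; Unit PH2 58/847 × $177 = 12.12.
Rounded to nearest $1: Unit 2A $6; Unit 5A $53; Unit PH1 $55; Unit G2 $50; Unit PH2 $12. Sum = $176.
Difference $177 − $176 = +$1 applied to largest allocation (Unit PH1): Unit PH1 becomes $56.

Unit 2A: $6 · Unit 5A: $53 · Unit PH1: $56 · Unit G2: $50 · Unit PH2: $12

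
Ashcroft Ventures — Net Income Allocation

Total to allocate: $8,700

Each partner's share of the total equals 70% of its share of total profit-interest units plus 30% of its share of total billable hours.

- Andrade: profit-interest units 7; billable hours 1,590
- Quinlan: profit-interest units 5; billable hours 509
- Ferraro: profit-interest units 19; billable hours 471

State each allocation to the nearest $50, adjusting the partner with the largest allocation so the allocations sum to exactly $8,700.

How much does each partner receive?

Andrade: $3,000 | Quinlan: $1,500 | Ferraro: $4,200

Totals — profit-interest units 31, billable hours 2,570.
Combined weights (70% profit-interest units + 30% billable hours): Andrade 0.3437; Quinlan 0.1723; Ferraro 0.4840.
Raw shares: Andrade 2,989.91; Quinlan 1,499.18; Ferraro 4,210.91.
After rounding ($50): Andrade $3,000; Quinlan $1,500; Ferraro $4,200. Sum = $8,700.
No rounding difference to absorb.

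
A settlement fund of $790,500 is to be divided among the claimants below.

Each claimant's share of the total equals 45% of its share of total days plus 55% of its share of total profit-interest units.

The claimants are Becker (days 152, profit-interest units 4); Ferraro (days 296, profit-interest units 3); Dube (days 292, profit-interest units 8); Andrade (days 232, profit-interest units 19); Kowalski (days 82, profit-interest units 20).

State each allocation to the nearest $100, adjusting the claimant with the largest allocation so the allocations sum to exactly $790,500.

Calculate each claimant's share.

Becker: $83,500 | Ferraro: $124,100 | Dube: $163,000 | Andrade: $231,200 | Kowalski: $188,700

Totals — days 1,054, profit-interest units 54.
Blended shares (45% days + 55% profit-interest units): Becker 0.1056; Ferraro 0.1569; Dube 0.2061; Andrade 0.2926; Kowalski 0.2387.
Unrounded shares: Becker 83,505.56; Ferraro 124,054.17; Dube 162,961.11; Andrade 231,276.39; Kowalski 188,702.78.
Rounded to nearest $100: Becker $83,500; Ferraro $124,100; Dube $163,000; Andrade $231,300; Kowalski $188,700. Sum = $790,600.
Difference $790,500 − $790,600 = −$100 applied to largest allocation (Andrade): Andrade becomes $231,200.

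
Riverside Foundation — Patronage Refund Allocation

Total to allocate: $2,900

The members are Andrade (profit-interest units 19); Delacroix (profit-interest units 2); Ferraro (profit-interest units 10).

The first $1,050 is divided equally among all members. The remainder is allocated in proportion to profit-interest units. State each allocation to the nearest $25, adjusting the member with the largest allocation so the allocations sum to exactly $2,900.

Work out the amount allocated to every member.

First tranche $1,050 split equally: $350 each.
Remainder $1,850 by profit-interest units (total 31): Andrade 1,133.87 → $1,125; Delacroix 119.35 → $125; Ferraro 596.77 → $600.
Totals: Andrade $350 + $1,125 = $1,475; Delacroix $350 + $125 = $475; Ferraro $350 + $600 = $950.

Andrade: $1,475 | Delacroix: $475 | Ferraro: $950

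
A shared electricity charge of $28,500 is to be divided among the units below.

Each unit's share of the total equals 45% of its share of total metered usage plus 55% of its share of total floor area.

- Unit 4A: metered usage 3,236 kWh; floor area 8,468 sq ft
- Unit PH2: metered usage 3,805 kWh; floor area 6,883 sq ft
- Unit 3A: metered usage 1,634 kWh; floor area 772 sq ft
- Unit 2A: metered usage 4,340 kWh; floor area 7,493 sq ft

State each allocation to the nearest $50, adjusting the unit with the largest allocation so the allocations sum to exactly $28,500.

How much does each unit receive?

Unit 4A: $8,800 | Unit PH2: $8,300 | Unit 3A: $2,100 | Unit 2A: $9,300

Metered usage total 13,015; floor area total 23,616.
Combined weights (45% metered usage + 55% floor area): Unit 4A 0.3091; Unit PH2 0.2919; Unit 3A 0.0745; Unit 2A 0.3246.
Raw shares: Unit 4A 8,809.35; Unit PH2 8,318.01; Unit 3A 2,122.56; Unit 2A 9,250.08.
At nearest $50: Unit 4A $8,800; Unit PH2 $8,300; Unit 3A $2,100; Unit 2A $9,250. Sum = $28,450.
Difference $28,500 − $28,450 = +$50 applied to largest allocation (Unit 2A): Unit 2A becomes $9,300.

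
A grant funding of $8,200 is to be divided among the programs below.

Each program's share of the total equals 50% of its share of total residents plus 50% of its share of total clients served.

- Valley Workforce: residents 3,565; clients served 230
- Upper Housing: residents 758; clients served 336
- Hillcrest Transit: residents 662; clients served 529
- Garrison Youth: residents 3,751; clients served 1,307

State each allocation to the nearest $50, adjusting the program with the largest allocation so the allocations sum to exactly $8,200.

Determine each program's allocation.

Residents total 8,736; clients served total 2,402.
Combined weights (50% residents + 50% clients served): Valley Workforce 0.2519; Upper Housing 0.1133; Hillcrest Transit 0.1480; Garrison Youth 0.4868.
Raw shares: Valley Workforce 2,065.72; Upper Housing 929.27; Hillcrest Transit 1,213.65; Garrison Youth 3,991.36.
At nearest $50: Valley Workforce $2,050; Upper Housing $950; Hillcrest Transit $1,200; Garrison Youth $4,000. Sum = $8,200.
Rounded total matches; no reconciliation needed.

Valley Workforce: $2,050; Upper Housing: $950; Hillcrest Transit: $1,200; Garrison Youth: $4,000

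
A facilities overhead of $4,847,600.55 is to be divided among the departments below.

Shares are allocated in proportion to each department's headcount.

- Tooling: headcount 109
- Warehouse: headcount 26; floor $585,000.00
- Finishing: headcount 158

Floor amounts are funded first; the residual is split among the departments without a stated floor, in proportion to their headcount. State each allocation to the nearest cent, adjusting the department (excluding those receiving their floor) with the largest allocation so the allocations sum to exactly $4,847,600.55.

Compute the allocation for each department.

Tooling: $1,740,162.77 · Warehouse: $585,000.00 · Finishing: $2,522,437.78

Guaranteed amounts: Warehouse $585,000.00. Residual $4,262,600.55.
Residual split over remaining headcount 267: Tooling 1,740,162.7713 → $1,740,162.77; Finishing 2,522,437.7787 → $2,522,437.78.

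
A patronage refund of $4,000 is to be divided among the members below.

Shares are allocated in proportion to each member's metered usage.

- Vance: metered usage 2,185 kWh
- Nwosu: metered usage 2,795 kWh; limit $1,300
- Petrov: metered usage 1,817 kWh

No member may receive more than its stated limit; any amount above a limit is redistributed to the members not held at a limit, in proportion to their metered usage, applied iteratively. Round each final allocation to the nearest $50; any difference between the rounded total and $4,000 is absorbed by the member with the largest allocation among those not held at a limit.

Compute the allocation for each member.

Vance: $1,450; Nwosu: $1,300; Petrov: $1,250

Sum of metered usage: 6,797.
Unconstrained shares: Vance 1,285.86; Nwosu 1,644.84; Petrov 1,069.30.
Cap binds for Nwosu ($1,300); balance $2,700 reallocated over remaining metered usage 4,002.
Remaining shares: Vance 1,474.14 → $1,450; Petrov 1,225.86 → $1,250.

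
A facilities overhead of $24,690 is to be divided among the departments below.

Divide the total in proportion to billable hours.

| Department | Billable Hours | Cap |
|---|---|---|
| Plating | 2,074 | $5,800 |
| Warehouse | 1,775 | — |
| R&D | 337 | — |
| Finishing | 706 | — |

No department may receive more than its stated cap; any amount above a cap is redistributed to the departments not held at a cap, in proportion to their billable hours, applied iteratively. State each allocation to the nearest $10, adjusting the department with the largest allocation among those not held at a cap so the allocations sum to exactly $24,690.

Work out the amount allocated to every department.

Plating: $5,800; Warehouse: $11,900; R&D: $2,260; Finishing: $4,730

Combined billable hours = 4,892.
Proportional shares (ignoring caps): Plating 10,467.51; Warehouse 8,958.45; R&D 1,700.84; Finishing 3,563.19.
Held at cap: Plating ($5,800); remaining pool $18,890 reallocated over remaining billable hours 2,818.
Redistributed shares: Warehouse 11,898.42 → $11,900; R&D 2,259.02 → $2,260; Finishing 4,732.56 → $4,730.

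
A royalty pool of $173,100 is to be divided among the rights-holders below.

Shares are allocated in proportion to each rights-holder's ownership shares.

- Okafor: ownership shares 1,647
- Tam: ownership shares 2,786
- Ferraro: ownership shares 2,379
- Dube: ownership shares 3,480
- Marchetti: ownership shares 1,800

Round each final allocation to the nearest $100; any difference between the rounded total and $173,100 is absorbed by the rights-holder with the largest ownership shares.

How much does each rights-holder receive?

Sum of ownership shares: 12,092.
Raw shares: Okafor 1,647/12,092 × $173,100 = 23,577.22; Tam 2,786/12,092 × $173,100 = 39,882.29; Ferraro 2,379/12,092 × $173,100 = 34,055.98; Dube 3,480/12,092 × $173,100 = 49,817.07; Marchetti 1,800/12,092 × $173,100 = 25,767.45.
At nearest $100: Okafor $23,600; Tam $39,900; Ferraro $34,100; Dube $49,800; Marchetti $25,800. Sum = $173,200.
Difference $173,100 − $173,200 = −$100 applied to largest ownership shares (Dube): Dube becomes $49,700.

Okafor: $23,600 · Tam: $39,900 · Ferraro: $34,100 · Dube: $49,700 · Marchetti: $25,800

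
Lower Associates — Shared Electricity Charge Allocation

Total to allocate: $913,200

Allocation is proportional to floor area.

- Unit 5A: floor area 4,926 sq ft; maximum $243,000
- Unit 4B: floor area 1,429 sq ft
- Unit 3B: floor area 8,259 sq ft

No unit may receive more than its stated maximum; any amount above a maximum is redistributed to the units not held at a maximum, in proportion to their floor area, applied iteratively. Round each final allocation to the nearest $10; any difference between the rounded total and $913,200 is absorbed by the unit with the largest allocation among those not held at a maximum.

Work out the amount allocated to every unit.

Combined floor area = 14,614.
Pro-rata shares before constraints: Unit 5A 307,816.01; Unit 4B 89,295.39; Unit 3B 516,088.60.
Cap binds for Unit 5A ($243,000); residual $670,200 reallocated over remaining floor area 9,688.
Redistributed shares: Unit 4B 98,855.88 → $98,860; Unit 3B 571,344.12 → $571,340.

Unit 5A: $243,000 | Unit 4B: $98,860 | Unit 3B: $571,340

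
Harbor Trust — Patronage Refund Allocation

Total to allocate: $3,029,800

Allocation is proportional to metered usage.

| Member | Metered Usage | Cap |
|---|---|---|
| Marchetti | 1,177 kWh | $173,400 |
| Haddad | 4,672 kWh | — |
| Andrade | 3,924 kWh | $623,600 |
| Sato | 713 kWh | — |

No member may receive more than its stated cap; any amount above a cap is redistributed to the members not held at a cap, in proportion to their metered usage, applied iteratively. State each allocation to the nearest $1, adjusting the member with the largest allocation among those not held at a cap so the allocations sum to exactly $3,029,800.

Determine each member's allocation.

Sum of metered usage: 10,486.
Pro-rata shares before constraints: Marchetti 340,079.59; Haddad 1,349,916.61; Andrade 1,133,791.26; Sato 206,012.53.
Held at cap: Marchetti ($173,400), Andrade ($623,600); residual $2,232,800 reallocated over remaining metered usage 5,385.
Remaining shares: Haddad 1,937,166.4995 → $1,937,166; Sato 295,633.5005 → $295,634.

Marchetti: $173,400; Haddad: $1,937,166; Andrade: $623,600; Sato: $295,634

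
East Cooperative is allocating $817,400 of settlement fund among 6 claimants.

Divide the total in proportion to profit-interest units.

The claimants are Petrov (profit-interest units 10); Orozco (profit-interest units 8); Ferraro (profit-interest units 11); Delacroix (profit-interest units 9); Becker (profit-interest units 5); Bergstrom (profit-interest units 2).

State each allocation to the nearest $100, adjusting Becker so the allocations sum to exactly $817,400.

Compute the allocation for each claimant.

Petrov: $181,600 · Orozco: $145,300 · Ferraro: $199,800 · Delacroix: $163,500 · Becker: $90,900 · Bergstrom: $36,300

Sum of profit-interest units: 45.
Raw shares: Petrov 10/45 × $817,400 = 181,644.44; Orozco 8/45 × $817,400 = 145,315.56; Ferraro 11/45 × $817,400 = 199,808.89; Delacroix 9/45 × $817,400 = 163,480.00; Becker 5/45 × $817,400 = 90,822.22; Bergstrom 2/45 × $817,400 = 36,328.89.
Rounded to nearest $100: Petrov $181,600; Orozco $145,300; Ferraro $199,800; Delacroix $163,500; Becker $90,800; Bergstrom $36,300. Sum = $817,300.
Difference $817,400 − $817,300 = +$100 applied to Becker: Becker becomes $90,900.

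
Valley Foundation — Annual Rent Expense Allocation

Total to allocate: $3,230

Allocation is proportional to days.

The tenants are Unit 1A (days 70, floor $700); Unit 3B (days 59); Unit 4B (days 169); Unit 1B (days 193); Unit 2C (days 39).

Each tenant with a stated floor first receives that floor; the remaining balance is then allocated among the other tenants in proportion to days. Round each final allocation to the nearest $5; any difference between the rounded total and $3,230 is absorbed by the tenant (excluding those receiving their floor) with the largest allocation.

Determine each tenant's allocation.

Unit 1A: $700; Unit 3B: $325; Unit 4B: $930; Unit 1B: $1,060; Unit 2C: $215

Fund the minimums — Unit 1A $700. Remaining pool $2,530.
Remaining pool split over remaining days 460: Unit 3B 324.50 → $325; Unit 4B 929.50 → $930; Unit 1B 1,061.50 → $1,060; Unit 2C 214.50 → $215.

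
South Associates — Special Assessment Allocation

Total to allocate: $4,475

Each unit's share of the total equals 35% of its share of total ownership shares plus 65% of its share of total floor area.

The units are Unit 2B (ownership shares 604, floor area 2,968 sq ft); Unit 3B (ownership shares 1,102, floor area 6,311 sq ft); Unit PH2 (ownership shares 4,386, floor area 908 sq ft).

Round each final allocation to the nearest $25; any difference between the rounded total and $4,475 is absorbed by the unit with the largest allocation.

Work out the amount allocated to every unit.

Unit 2B: $1,000 | Unit 3B: $2,100 | Unit PH2: $1,375

Totals — ownership shares 6,092, floor area 10,187.
Combined weights (35% ownership shares + 65% floor area): Unit 2B 0.2241; Unit 3B 0.4660; Unit PH2 0.3099.
Proportional shares: Unit 2B 1,002.76; Unit 3B 2,085.34; Unit PH2 1,386.90.
Rounded to nearest $25: Unit 2B $1,000; Unit 3B $2,075; Unit PH2 $1,375. Sum = $4,450.
Difference $4,475 − $4,450 = +$25 applied to largest allocation (Unit 3B): Unit 3B becomes $2,100.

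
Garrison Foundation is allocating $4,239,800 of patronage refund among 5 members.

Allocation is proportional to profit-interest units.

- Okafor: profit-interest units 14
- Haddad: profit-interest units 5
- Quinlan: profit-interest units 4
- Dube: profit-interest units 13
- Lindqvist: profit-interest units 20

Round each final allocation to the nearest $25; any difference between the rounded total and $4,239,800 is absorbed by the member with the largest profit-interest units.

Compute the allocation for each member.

Total profit-interest units = 56.
Raw shares: Okafor 14/56 × $4,239,800 = 1,059,950.00; Haddad 5/56 × $4,239,800 = 378,553.57; Quinlan 4/56 × $4,239,800 = 302,842.86; Dube 13/56 × $4,239,800 = 984,239.29; Lindqvist 20/56 × $4,239,800 = 1,514,214.29.
After rounding ($25): Okafor $1,059,950; Haddad $378,550; Quinlan $302,850; Dube $984,250; Lindqvist $1,514,225. Sum = $4,239,825.
Difference $4,239,800 − $4,239,825 = −$25 applied to largest profit-interest units (Lindqvist): Lindqvist becomes $1,514,200.

Okafor: $1,059,950 · Haddad: $378,550 · Quinlan: $302,850 · Dube: $984,250 · Lindqvist: $1,514,200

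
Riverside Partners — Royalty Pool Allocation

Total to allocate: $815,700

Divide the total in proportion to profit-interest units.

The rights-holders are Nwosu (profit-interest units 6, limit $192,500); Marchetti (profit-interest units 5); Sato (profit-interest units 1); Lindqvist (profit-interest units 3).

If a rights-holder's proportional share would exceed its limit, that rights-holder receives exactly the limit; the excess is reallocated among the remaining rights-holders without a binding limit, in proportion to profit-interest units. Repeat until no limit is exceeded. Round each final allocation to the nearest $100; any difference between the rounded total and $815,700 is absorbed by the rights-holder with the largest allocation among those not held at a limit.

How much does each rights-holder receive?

Profit-interest units total: 15.
Unconstrained shares: Nwosu 326,280.00; Marchetti 271,900.00; Sato 54,380.00; Lindqvist 163,140.00.
Held at cap: Nwosu ($192,500); balance $623,200 reallocated over remaining profit-interest units 9.
Shares after redistribution: Marchetti 346,222.22 → $346,200; Sato 69,244.44 → $69,200; Lindqvist 207,733.33 → $207,700.
Rounding difference +$100 applied to Marchetti → $346,300.

Nwosu: $192,500 · Marchetti: $346,300 · Sato: $69,200 · Lindqvist: $207,700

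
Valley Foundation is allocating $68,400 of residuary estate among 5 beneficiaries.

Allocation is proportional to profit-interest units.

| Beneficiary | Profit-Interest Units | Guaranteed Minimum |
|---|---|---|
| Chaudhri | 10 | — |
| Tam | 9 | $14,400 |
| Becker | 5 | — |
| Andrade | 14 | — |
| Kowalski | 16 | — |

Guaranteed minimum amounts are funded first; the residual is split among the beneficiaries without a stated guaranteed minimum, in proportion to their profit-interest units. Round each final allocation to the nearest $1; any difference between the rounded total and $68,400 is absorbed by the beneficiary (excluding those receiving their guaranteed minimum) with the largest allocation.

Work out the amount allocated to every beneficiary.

Fund the minimums — Tam $14,400. Balance $54,000.
Balance split over remaining profit-interest units 45: Chaudhri 12,000.00 → $12,000; Becker 6,000.00 → $6,000; Andrade 16,800.00 → $16,800; Kowalski 19,200.00 → $19,200.

Chaudhri: $12,000; Tam: $14,400; Becker: $6,000; Andrade: $16,800; Kowalski: $19,200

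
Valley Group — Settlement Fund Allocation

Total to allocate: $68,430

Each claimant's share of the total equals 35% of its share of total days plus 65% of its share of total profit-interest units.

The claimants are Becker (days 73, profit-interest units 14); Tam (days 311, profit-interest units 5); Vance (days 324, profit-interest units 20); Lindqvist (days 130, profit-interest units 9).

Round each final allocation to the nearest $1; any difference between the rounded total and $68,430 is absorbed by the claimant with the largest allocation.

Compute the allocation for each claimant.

Becker: $15,060; Tam: $13,522; Vance: $27,793; Lindqvist: $12,055

Days total 838; profit-interest units total 48.
Composite weights (35% days + 65% profit-interest units): Becker 0.2201; Tam 0.1976; Vance 0.4062; Lindqvist 0.1762.
Unrounded shares: Becker 15,059.57; Tam 13,521.83; Vance 27,793.22; Lindqvist 12,055.38.
After rounding ($1): Becker $15,060; Tam $13,522; Vance $27,793; Lindqvist $12,055. Sum = $68,430.
Rounded total matches; no reconciliation needed.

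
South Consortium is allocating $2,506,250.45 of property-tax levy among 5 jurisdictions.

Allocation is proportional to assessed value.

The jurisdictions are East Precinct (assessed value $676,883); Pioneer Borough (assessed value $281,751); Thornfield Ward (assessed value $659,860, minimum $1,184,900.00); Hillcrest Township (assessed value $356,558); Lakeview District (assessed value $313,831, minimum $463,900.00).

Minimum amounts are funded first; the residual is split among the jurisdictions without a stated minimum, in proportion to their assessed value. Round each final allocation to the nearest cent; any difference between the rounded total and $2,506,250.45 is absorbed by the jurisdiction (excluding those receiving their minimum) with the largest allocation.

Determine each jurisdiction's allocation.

East Precinct: $441,299.54 · Pioneer Borough: $183,689.93 · Thornfield Ward: $1,184,900.00 · Hillcrest Township: $232,460.98 · Lakeview District: $463,900.00

Minimums first: Thornfield Ward $1,184,900.00; Lakeview District $463,900.00. Residual $857,450.45.
Residual split over remaining assessed value 1,315,192: East Precinct 441,299.5463 → $441,299.55; Pioneer Borough 183,689.9264 → $183,689.93; Hillcrest Township 232,460.9772 → $232,460.98.
Rounding difference −$0.01 applied to East Precinct → $441,299.54.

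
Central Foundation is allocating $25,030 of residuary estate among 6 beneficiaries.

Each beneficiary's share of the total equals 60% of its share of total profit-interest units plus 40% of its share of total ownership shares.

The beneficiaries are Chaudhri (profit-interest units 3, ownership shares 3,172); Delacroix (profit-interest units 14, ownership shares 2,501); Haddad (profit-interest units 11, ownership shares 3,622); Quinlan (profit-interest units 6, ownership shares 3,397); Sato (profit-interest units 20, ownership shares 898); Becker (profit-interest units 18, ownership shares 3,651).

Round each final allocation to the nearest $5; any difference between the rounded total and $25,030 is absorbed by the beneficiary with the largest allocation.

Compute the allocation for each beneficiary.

Chaudhri: $2,470 | Delacroix: $4,375 | Haddad: $4,400 | Quinlan: $3,225 | Sato: $4,695 | Becker: $5,865

Profit-interest units total 72; ownership shares total 17,241.
Combined weights (60% profit-interest units + 40% ownership shares): Chaudhri 0.0986; Delacroix 0.1747; Haddad 0.1757; Quinlan 0.1288; Sato 0.1875; Becker 0.2347.
Pro-rata amounts: Chaudhri 2,467.76; Delacroix 4,372.52; Haddad 4,397.74; Quinlan 3,224.17; Sato 4,693.14; Becker 5,874.67.
After rounding ($5): Chaudhri $2,470; Delacroix $4,375; Haddad $4,400; Quinlan $3,225; Sato $4,695; Becker $5,875. Sum = $25,040.
Difference $25,030 − $25,040 = −$10 applied to largest allocation (Becker): Becker becomes $5,865.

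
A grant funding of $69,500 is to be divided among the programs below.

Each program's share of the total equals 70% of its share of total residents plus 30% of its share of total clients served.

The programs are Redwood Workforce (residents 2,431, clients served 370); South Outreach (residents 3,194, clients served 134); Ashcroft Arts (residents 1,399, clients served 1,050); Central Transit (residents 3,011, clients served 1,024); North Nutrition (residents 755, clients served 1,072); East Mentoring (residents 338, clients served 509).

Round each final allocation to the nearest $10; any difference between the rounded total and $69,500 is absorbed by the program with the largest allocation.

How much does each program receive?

Residents total 11,128; clients served total 4,159.
Blended shares (70% residents + 30% clients served): Redwood Workforce 0.1796; South Outreach 0.2106; Ashcroft Arts 0.1637; Central Transit 0.2633; North Nutrition 0.1248; East Mentoring 0.0580.
Proportional shares: Redwood Workforce 12,482.87; South Outreach 14,635.48; Ashcroft Arts 11,380.11; Central Transit 18,297.20; North Nutrition 8,674.93; East Mentoring 4,029.42.
Rounded to nearest $10: Redwood Workforce $12,480; South Outreach $14,640; Ashcroft Arts $11,380; Central Transit $18,300; North Nutrition $8,670; East Mentoring $4,030. Sum = $69,500.
No rounding difference to absorb.

Redwood Workforce: $12,480 | South Outreach: $14,640 | Ashcroft Arts: $11,380 | Central Transit: $18,300 | North Nutrition: $8,670 | East Mentoring: $4,030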